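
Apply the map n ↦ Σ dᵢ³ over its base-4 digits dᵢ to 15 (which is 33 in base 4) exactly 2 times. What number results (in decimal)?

36

15 = (3,3)_4 → 3³ + 3³ = 54
54 = (3,1,2)_4 → 3³ + 1³ + 2³ = 36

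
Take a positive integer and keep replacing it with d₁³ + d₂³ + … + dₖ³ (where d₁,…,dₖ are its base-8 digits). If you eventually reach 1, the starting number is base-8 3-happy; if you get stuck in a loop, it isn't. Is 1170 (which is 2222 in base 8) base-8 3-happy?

base-8 3-happy

1170 = (2,2,2,2)_8 → 2³ + 2³ + 2³ + 2³ = 8 + 8 + 8 + 8 = 32
32 = (4,0)_8 → 4³ + 0³ = 64 + 0 = 64
64 = (1,0,0)_8 → 1³ + 0³ + 0³ = 1 + 0 + 0 = 1  — reached 1.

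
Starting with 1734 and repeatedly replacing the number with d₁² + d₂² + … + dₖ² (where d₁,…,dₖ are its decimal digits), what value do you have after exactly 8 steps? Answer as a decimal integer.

145

1734 → 1² + 7² + 3² + 4² = 1 + 49 + 9 + 16 = 75
75 → 7² + 5² = 49 + 25 = 74
74 → 7² + 4² = 49 + 16 = 65
65 → 6² + 5² = 36 + 25 = 61
61 → 6² + 1² = 36 + 1 = 37
37 → 3² + 7² = 9 + 49 = 58
58 → 5² + 8² = 25 + 64 = 89
89 → 8² + 9² = 64 + 81 = 145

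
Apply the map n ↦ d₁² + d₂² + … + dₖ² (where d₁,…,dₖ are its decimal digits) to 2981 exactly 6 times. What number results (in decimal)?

2981 → 2² + 9² + 8² + 1² = 150
150 → 1² + 5² + 0² = 26
26 → 2² + 6² = 40
40 → 4² + 0² = 16
16 → 1² + 6² = 37
37 → 3² + 7² = 58

58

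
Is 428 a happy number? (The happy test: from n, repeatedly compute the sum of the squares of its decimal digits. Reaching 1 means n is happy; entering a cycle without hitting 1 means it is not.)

not happy

428 → 4² + 2² + 8² = 16 + 4 + 64 = 84
84 → 8² + 4² = 64 + 16 = 80
80 → 8² + 0² = 64 + 0 = 64
64 → 6² + 4² = 36 + 16 = 52
52 → 5² + 2² = 25 + 4 = 29
29 → 2² + 9² = 4 + 81 = 85
85 → 8² + 5² = 64 + 25 = 89
89 → 8² + 9² = 64 + 81 = 145
145 → 1² + 4² + 5² = 1 + 16 + 25 = 42
42 → 4² + 2² = 16 + 4 = 20
20 → 2² + 0² = 4 + 0 = 4
4 → 4² = 16
16 → 1² + 6² = 1 + 36 = 37
37 → 3² + 7² = 9 + 49 = 58
58 → 5² + 8² = 25 + 64 = 89  — 89 already seen; the sequence cycles without reaching 1.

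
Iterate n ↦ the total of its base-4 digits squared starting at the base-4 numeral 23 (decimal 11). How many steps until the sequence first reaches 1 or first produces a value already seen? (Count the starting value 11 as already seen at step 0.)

5

11 = (2,3)_4 → 2² + 3² = 13
13 = (3,1)_4 → 3² + 1² = 10
10 = (2,2)_4 → 2² + 2² = 8
8 = (2,0)_4 → 2² + 0² = 4
4 = (1,0)_4 → 1² + 0² = 1  — reached 1.
That took 5 steps.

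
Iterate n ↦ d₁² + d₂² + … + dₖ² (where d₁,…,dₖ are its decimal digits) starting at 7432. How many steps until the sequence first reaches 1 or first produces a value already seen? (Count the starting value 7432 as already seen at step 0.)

7432 → 7² + 4² + 3² + 2² = 49 + 16 + 9 + 4 = 78
78 → 7² + 8² = 49 + 64 = 113
113 → 1² + 1² + 3² = 1 + 1 + 9 = 11
11 → 1² + 1² = 1 + 1 = 2
2 → 2² = 4
4 → 4² = 16
16 → 1² + 6² = 1 + 36 = 37
37 → 3² + 7² = 9 + 49 = 58
58 → 5² + 8² = 25 + 64 = 89
89 → 8² + 9² = 64 + 81 = 145
145 → 1² + 4² + 5² = 1 + 16 + 25 = 42
42 → 4² + 2² = 16 + 4 = 20
20 → 2² + 0² = 4 + 0 = 4  — 4 repeats.
That took 13 steps.

13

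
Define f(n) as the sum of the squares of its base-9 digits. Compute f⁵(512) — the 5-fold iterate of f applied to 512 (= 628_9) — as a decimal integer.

16

512 = (6,2,8)_9 → 6² + 2² + 8² = 36 + 4 + 64 = 104
104 = (1,2,5)_9 → 1² + 2² + 5² = 1 + 4 + 25 = 30
30 = (3,3)_9 → 3² + 3² = 9 + 9 = 18
18 = (2,0)_9 → 2² + 0² = 4 + 0 = 4
4 = (4)_9 → 4² = 16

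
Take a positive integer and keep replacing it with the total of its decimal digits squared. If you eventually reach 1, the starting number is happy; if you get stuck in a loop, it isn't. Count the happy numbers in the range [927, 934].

2

927: 927 → 134 → 26 → 40 → 16 → 37 → 58 → 89 → 145 → 42 → 20 → 4 → 16  — not happy
928: 928 → 149 → 98 → 145 → 42 → 20 → 4 → 16 → 37 → 58 → 89 → 145  — not happy
929: 929 → 166 → 73 → 58 → 89 → 145 → 42 → 20 → 4 → 16 → 37 → 58  — not happy
930: 930 → 90 → 81 → 65 → 61 → 37 → 58 → 89 → 145 → 42 → 20 → 4 → 16 → 37  — not happy
931: 931 → 91 → 82 → 68 → 100 → 1  — happy
932: 932 → 94 → 97 → 130 → 10 → 1  — happy
933: 933 → 99 → 162 → 41 → 17 → 50 → 25 → 29 → 85 → 89 → 145 → 42 → 20 → 4 → 16 → 37 → 58 → 89  — not happy
934: 934 → 106 → 37 → 58 → 89 → 145 → 42 → 20 → 4 → 16 → 37  — not happy
happy: 931, 932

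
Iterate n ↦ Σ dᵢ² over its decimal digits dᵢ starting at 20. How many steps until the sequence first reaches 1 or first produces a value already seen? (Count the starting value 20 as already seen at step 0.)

20 → 2² + 0² = 4
4 → 4² = 16
16 → 1² + 6² = 37
37 → 3² + 7² = 58
58 → 5² + 8² = 89
89 → 8² + 9² = 145
145 → 1² + 4² + 5² = 42
42 → 4² + 2² = 20  — 20 repeats.
That took 8 steps.

8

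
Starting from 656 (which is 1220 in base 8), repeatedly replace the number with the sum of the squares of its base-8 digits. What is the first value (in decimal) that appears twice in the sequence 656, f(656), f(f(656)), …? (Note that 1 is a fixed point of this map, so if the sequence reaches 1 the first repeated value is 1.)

656 = (1,2,2,0)_8 → 1² + 2² + 2² + 0² = 9
9 = (1,1)_8 → 1² + 1² = 2
2 = (2)_8 → 2² = 4
4 = (4)_8 → 4² = 16
16 = (2,0)_8 → 2² + 0² = 4  — 4 already appeared earlier.

4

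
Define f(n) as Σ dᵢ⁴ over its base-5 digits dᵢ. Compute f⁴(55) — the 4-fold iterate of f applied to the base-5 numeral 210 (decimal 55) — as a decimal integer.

353

55 = (2,1,0)_5 → 2⁴ + 1⁴ + 0⁴ = 16 + 1 + 0 = 17
17 = (3,2)_5 → 3⁴ + 2⁴ = 81 + 16 = 97
97 = (3,4,2)_5 → 3⁴ + 4⁴ + 2⁴ = 81 + 256 + 16 = 353
353 = (2,4,0,3)_5 → 2⁴ + 4⁴ + 0⁴ + 3⁴ = 16 + 256 + 0 + 81 = 353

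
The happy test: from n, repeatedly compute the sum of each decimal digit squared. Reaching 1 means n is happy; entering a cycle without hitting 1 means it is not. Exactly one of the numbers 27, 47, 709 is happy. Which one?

27: 27 → 53 → 34 → 25 → 29 → 85 → 89 → 145 → 42 → 20 → 4 → 16 → 37 → 58 → 89  — repeats 89 (not happy)
47: 47 → 65 → 61 → 37 → 58 → 89 → 145 → 42 → 20 → 4 → 16 → 37  — repeats 37 (not happy)
709: 709 → 130 → 10 → 1  — reaches 1 (happy)

709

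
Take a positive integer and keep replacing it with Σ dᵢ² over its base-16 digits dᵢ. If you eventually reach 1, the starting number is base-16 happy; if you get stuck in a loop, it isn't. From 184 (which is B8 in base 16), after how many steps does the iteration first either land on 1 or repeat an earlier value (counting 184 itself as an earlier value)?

14

184 = (11,8)_16 → 185
185 = (11,9)_16 → 202
202 = (12,10)_16 → 244
244 = (15,4)_16 → 241
241 = (15,1)_16 → 226
226 = (14,2)_16 → 200
200 = (12,8)_16 → 208
208 = (13,0)_16 → 169
169 = (10,9)_16 → 181
181 = (11,5)_16 → 146
146 = (9,2)_16 → 85
85 = (5,5)_16 → 50
50 = (3,2)_16 → 13
13 = (13)_16 → 169  — 169 repeats.
That took 14 steps.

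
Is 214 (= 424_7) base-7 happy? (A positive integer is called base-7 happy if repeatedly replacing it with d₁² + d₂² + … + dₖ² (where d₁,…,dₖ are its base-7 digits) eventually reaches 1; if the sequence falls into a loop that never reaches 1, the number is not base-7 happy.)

214 = (4,2,4)_7 → 4² + 2² + 4² = 36
36 = (5,1)_7 → 5² + 1² = 26
26 = (3,5)_7 → 3² + 5² = 34
34 = (4,6)_7 → 4² + 6² = 52
52 = (1,0,3)_7 → 1² + 0² + 3² = 10
10 = (1,3)_7 → 1² + 3² = 10  — 10 already seen; the sequence cycles without reaching 1.

not base-7 happy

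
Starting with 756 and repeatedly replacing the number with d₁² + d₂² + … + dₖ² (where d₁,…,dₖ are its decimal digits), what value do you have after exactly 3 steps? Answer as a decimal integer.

4

756 → 7² + 5² + 6² = 49 + 25 + 36 = 110
110 → 1² + 1² + 0² = 1 + 1 + 0 = 2
2 → 2² = 4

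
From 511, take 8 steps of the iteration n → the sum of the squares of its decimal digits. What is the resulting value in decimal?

511 → 5² + 1² + 1² = 27
27 → 2² + 7² = 53
53 → 5² + 3² = 34
34 → 3² + 4² = 25
25 → 2² + 5² = 29
29 → 2² + 9² = 85
85 → 8² + 5² = 89
89 → 8² + 9² = 145

145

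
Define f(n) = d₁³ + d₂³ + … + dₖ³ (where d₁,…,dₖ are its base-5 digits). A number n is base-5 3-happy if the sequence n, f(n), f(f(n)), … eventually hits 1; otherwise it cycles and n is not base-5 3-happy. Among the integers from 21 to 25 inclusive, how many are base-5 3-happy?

1

21: 21 → 65 → 35 → 9 → 65  — not base-5 3-happy
22: 22 → 72 → 80 → 28 → 28  — not base-5 3-happy
23: 23 → 91 → 55 → 9 → 65 → 35 → 9  — not base-5 3-happy
24: 24 → 128 → 28 → 28  — not base-5 3-happy
25: 25 → 1  — base-5 3-happy
base-5 3-happy: 25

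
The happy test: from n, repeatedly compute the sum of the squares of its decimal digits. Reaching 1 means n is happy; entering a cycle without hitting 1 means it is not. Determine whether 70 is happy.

happy

70 → 7² + 0² = 49
49 → 4² + 9² = 97
97 → 9² + 7² = 130
130 → 1² + 3² + 0² = 10
10 → 1² + 0² = 1  — reached 1.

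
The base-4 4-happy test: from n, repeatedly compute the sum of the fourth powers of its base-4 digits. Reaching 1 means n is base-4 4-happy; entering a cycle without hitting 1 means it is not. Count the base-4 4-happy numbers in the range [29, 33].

29: 29 → 83 → 83  (repeats 83)
30: 30 → 98 → 33 → 17 → 2 → 16 → 1  (reaches 1)
31: 31 → 163 → 113 → 83 → 83  (repeats 83)
32: 32 → 16 → 1  (reaches 1)
33: 33 → 17 → 2 → 16 → 1  (reaches 1)
base-4 4-happy: 30, 32, 33

3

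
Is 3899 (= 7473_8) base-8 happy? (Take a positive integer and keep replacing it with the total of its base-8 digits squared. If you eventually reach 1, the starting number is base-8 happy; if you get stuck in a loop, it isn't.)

not base-8 happy

3899 = (7,4,7,3)_8 → 7² + 4² + 7² + 3² = 49 + 16 + 49 + 9 = 123
123 = (1,7,3)_8 → 1² + 7² + 3² = 1 + 49 + 9 = 59
59 = (7,3)_8 → 7² + 3² = 49 + 9 = 58
58 = (7,2)_8 → 7² + 2² = 49 + 4 = 53
53 = (6,5)_8 → 6² + 5² = 36 + 25 = 61
61 = (7,5)_8 → 7² + 5² = 49 + 25 = 74
74 = (1,1,2)_8 → 1² + 1² + 2² = 1 + 1 + 4 = 6
6 = (6)_8 → 6² = 36
36 = (4,4)_8 → 4² + 4² = 16 + 16 = 32
32 = (4,0)_8 → 4² + 0² = 16 + 0 = 16
16 = (2,0)_8 → 2² + 0² = 4 + 0 = 4
4 = (4)_8 → 4² = 16  — 16 already seen; the sequence cycles without reaching 1.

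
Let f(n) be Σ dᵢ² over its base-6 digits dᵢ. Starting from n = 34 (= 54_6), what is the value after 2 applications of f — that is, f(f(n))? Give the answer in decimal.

34 = (5,4)_6 → 5² + 4² = 25 + 16 = 41
41 = (1,0,5)_6 → 1² + 0² + 5² = 1 + 0 + 25 = 26

26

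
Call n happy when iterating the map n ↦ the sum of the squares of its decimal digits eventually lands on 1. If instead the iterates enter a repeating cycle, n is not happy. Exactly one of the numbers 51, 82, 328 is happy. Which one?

82

51: 51 → 26 → 40 → 16 → 37 → 58 → 89 → 145 → 42 → 20 → 4 → 16  — repeats 16 (not happy)
82: 82 → 68 → 100 → 1  — reaches 1 (happy)
328: 328 → 77 → 98 → 145 → 42 → 20 → 4 → 16 → 37 → 58 → 89 → 145  — repeats 145 (not happy)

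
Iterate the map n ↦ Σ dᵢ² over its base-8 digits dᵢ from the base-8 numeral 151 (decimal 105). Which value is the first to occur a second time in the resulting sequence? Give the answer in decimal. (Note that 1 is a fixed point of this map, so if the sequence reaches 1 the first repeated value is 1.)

105 = (1,5,1)_8 → 27
27 = (3,3)_8 → 18
18 = (2,2)_8 → 8
8 = (1,0)_8 → 1  — reached the fixed point 1.
1 → 1, so 1 is the first repeated value.

1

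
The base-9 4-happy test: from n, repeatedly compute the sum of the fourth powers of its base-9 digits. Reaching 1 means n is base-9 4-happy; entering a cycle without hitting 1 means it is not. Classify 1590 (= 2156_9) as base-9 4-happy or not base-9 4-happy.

1590 = (2,1,5,6)_9 → 2⁴ + 1⁴ + 5⁴ + 6⁴ = 16 + 1 + 625 + 1296 = 1938
1938 = (2,5,8,3)_9 → 2⁴ + 5⁴ + 8⁴ + 3⁴ = 16 + 625 + 4096 + 81 = 4818
4818 = (6,5,4,3)_9 → 6⁴ + 5⁴ + 4⁴ + 3⁴ = 1296 + 625 + 256 + 81 = 2258
2258 = (3,0,7,8)_9 → 3⁴ + 0⁴ + 7⁴ + 8⁴ = 81 + 0 + 2401 + 4096 = 6578
6578 = (1,0,0,1,8)_9 → 1⁴ + 0⁴ + 0⁴ + 1⁴ + 8⁴ = 1 + 0 + 0 + 1 + 4096 = 4098
4098 = (5,5,5,3)_9 → 5⁴ + 5⁴ + 5⁴ + 3⁴ = 625 + 625 + 625 + 81 = 1956
1956 = (2,6,1,3)_9 → 2⁴ + 6⁴ + 1⁴ + 3⁴ = 16 + 1296 + 1 + 81 = 1394
1394 = (1,8,1,8)_9 → 1⁴ + 8⁴ + 1⁴ + 8⁴ = 1 + 4096 + 1 + 4096 = 8194
8194 = (1,2,2,1,4)_9 → 1⁴ + 2⁴ + 2⁴ + 1⁴ + 4⁴ = 1 + 16 + 16 + 1 + 256 = 290
290 = (3,5,2)_9 → 3⁴ + 5⁴ + 2⁴ = 81 + 625 + 16 = 722
722 = (8,8,2)_9 → 8⁴ + 8⁴ + 2⁴ = 4096 + 4096 + 16 = 8208
8208 = (1,2,2,3,0)_9 → 1⁴ + 2⁴ + 2⁴ + 3⁴ + 0⁴ = 1 + 16 + 16 + 81 + 0 = 114
114 = (1,3,6)_9 → 1⁴ + 3⁴ + 6⁴ = 1 + 81 + 1296 = 1378
1378 = (1,8,0,1)_9 → 1⁴ + 8⁴ + 0⁴ + 1⁴ = 1 + 4096 + 0 + 1 = 4098  — 4098 already seen; the sequence cycles without reaching 1.

not base-9 4-happy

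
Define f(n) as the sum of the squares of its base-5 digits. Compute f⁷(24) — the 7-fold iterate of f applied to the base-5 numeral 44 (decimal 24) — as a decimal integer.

24 = (4,4)_5 → 4² + 4² = 16 + 16 = 32
32 = (1,1,2)_5 → 1² + 1² + 2² = 1 + 1 + 4 = 6
6 = (1,1)_5 → 1² + 1² = 1 + 1 = 2
2 = (2)_5 → 2² = 4
4 = (4)_5 → 4² = 16
16 = (3,1)_5 → 3² + 1² = 9 + 1 = 10
10 = (2,0)_5 → 2² + 0² = 4 + 0 = 4

4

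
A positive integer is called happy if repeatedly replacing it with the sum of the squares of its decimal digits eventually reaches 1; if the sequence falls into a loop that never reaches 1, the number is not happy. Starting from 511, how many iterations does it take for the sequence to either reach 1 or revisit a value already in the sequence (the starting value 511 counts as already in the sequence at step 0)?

15

511 → 5² + 1² + 1² = 25 + 1 + 1 = 27
27 → 2² + 7² = 4 + 49 = 53
53 → 5² + 3² = 25 + 9 = 34
34 → 3² + 4² = 9 + 16 = 25
25 → 2² + 5² = 4 + 25 = 29
29 → 2² + 9² = 4 + 81 = 85
85 → 8² + 5² = 64 + 25 = 89
89 → 8² + 9² = 64 + 81 = 145
145 → 1² + 4² + 5² = 1 + 16 + 25 = 42
42 → 4² + 2² = 16 + 4 = 20
20 → 2² + 0² = 4 + 0 = 4
4 → 4² = 16
16 → 1² + 6² = 1 + 36 = 37
37 → 3² + 7² = 9 + 49 = 58
58 → 5² + 8² = 25 + 64 = 89  — 89 repeats.
That took 15 steps.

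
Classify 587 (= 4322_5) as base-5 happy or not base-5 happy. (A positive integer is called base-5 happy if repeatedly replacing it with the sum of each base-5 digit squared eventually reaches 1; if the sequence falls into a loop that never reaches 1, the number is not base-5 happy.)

base-5 happy

587 = (4,3,2,2)_5 → 4² + 3² + 2² + 2² = 33
33 = (1,1,3)_5 → 1² + 1² + 3² = 11
11 = (2,1)_5 → 2² + 1² = 5
5 = (1,0)_5 → 1² + 0² = 1  — reached 1.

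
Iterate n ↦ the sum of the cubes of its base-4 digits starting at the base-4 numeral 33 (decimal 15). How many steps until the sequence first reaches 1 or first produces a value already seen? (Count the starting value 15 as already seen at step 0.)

15 = (3,3)_4 → 3³ + 3³ = 54
54 = (3,1,2)_4 → 3³ + 1³ + 2³ = 36
36 = (2,1,0)_4 → 2³ + 1³ + 0³ = 9
9 = (2,1)_4 → 2³ + 1³ = 9  — 9 repeats.
That took 4 steps.

4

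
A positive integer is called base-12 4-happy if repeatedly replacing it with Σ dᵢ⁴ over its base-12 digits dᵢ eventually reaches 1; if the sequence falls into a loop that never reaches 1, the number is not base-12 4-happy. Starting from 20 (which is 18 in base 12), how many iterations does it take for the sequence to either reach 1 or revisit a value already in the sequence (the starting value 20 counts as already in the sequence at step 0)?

20 = (1,8)_12 → 1⁴ + 8⁴ = 4097
4097 = (2,4,5,5)_12 → 2⁴ + 4⁴ + 5⁴ + 5⁴ = 1522
1522 = (10,6,10)_12 → 10⁴ + 6⁴ + 10⁴ = 21296
21296 = (1,0,3,10,8)_12 → 1⁴ + 0⁴ + 3⁴ + 10⁴ + 8⁴ = 14178
14178 = (8,2,5,6)_12 → 8⁴ + 2⁴ + 5⁴ + 6⁴ = 6033
6033 = (3,5,10,9)_12 → 3⁴ + 5⁴ + 10⁴ + 9⁴ = 17267
17267 = (9,11,10,11)_12 → 9⁴ + 11⁴ + 10⁴ + 11⁴ = 45843
45843 = (2,2,6,4,3)_12 → 2⁴ + 2⁴ + 6⁴ + 4⁴ + 3⁴ = 1665
1665 = (11,6,9)_12 → 11⁴ + 6⁴ + 9⁴ = 22498
22498 = (1,1,0,2,10)_12 → 1⁴ + 1⁴ + 0⁴ + 2⁴ + 10⁴ = 10018
10018 = (5,9,6,10)_12 → 5⁴ + 9⁴ + 6⁴ + 10⁴ = 18482
18482 = (10,8,4,2)_12 → 10⁴ + 8⁴ + 4⁴ + 2⁴ = 14368
14368 = (8,3,9,4)_12 → 8⁴ + 3⁴ + 9⁴ + 4⁴ = 10994
10994 = (6,4,4,2)_12 → 6⁴ + 4⁴ + 4⁴ + 2⁴ = 1824
1824 = (1,0,8,0)_12 → 1⁴ + 0⁴ + 8⁴ + 0⁴ = 4097  — 4097 repeats.
That took 15 steps.

15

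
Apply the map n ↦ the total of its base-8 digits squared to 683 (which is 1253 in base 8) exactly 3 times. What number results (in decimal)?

2

683 = (1,2,5,3)_8 → 1² + 2² + 5² + 3² = 39
39 = (4,7)_8 → 4² + 7² = 65
65 = (1,0,1)_8 → 1² + 0² + 1² = 2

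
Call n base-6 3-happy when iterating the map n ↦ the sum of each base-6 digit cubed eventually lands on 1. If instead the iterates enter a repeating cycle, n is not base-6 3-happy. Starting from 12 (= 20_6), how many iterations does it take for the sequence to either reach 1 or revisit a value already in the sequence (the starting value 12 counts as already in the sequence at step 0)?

12 = (2,0)_6 → 2³ + 0³ = 8
8 = (1,2)_6 → 1³ + 2³ = 9
9 = (1,3)_6 → 1³ + 3³ = 28
28 = (4,4)_6 → 4³ + 4³ = 128
128 = (3,3,2)_6 → 3³ + 3³ + 2³ = 62
62 = (1,4,2)_6 → 1³ + 4³ + 2³ = 73
73 = (2,0,1)_6 → 2³ + 0³ + 1³ = 9  — 9 repeats.
That took 7 steps.

7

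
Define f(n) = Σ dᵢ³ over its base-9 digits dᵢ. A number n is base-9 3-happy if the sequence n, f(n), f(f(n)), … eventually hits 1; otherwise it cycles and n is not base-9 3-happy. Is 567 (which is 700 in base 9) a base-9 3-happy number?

567 = (7,0,0)_9 → 7³ + 0³ + 0³ = 343
343 = (4,2,1)_9 → 4³ + 2³ + 1³ = 73
73 = (8,1)_9 → 8³ + 1³ = 513
513 = (6,3,0)_9 → 6³ + 3³ + 0³ = 243
243 = (3,0,0)_9 → 3³ + 0³ + 0³ = 27
27 = (3,0)_9 → 3³ + 0³ = 27  — 27 already seen; the sequence cycles without reaching 1.

not base-9 3-happy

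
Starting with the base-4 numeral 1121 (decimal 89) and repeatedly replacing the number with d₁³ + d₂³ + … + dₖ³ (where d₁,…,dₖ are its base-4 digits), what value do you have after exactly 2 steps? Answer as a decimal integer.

35

89 = (1,1,2,1)_4 → 1³ + 1³ + 2³ + 1³ = 1 + 1 + 8 + 1 = 11
11 = (2,3)_4 → 2³ + 3³ = 8 + 27 = 35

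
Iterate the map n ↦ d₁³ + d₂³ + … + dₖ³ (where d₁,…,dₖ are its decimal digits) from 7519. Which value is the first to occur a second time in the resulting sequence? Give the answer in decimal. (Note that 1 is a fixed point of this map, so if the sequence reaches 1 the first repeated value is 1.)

1

7519 → 7³ + 5³ + 1³ + 9³ = 343 + 125 + 1 + 729 = 1198
1198 → 1³ + 1³ + 9³ + 8³ = 1 + 1 + 729 + 512 = 1243
1243 → 1³ + 2³ + 4³ + 3³ = 1 + 8 + 64 + 27 = 100
100 → 1³ + 0³ + 0³ = 1 + 0 + 0 = 1  — reached the fixed point 1.
1 → 1, so 1 is the first repeated value.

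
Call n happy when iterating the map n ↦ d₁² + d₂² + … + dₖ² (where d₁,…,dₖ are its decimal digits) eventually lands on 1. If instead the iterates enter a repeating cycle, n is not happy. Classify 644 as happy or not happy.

644 → 6² + 4² + 4² = 36 + 16 + 16 = 68
68 → 6² + 8² = 36 + 64 = 100
100 → 1² + 0² + 0² = 1 + 0 + 0 = 1  — reached 1.

happy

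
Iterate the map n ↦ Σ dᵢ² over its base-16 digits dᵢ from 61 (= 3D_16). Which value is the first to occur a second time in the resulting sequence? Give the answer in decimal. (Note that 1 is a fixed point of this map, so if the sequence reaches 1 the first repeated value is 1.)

61 = (3,13)_16 → 3² + 13² = 178
178 = (11,2)_16 → 11² + 2² = 125
125 = (7,13)_16 → 7² + 13² = 218
218 = (13,10)_16 → 13² + 10² = 269
269 = (1,0,13)_16 → 1² + 0² + 13² = 170
170 = (10,10)_16 → 10² + 10² = 200
200 = (12,8)_16 → 12² + 8² = 208
208 = (13,0)_16 → 13² + 0² = 169
169 = (10,9)_16 → 10² + 9² = 181
181 = (11,5)_16 → 11² + 5² = 146
146 = (9,2)_16 → 9² + 2² = 85
85 = (5,5)_16 → 5² + 5² = 50
50 = (3,2)_16 → 3² + 2² = 13
13 = (13)_16 → 13² = 169  — 169 already appeared earlier.

169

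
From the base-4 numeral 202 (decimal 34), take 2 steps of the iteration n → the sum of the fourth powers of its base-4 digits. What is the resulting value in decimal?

34 = (2,0,2)_4 → 2⁴ + 0⁴ + 2⁴ = 16 + 0 + 16 = 32
32 = (2,0,0)_4 → 2⁴ + 0⁴ + 0⁴ = 16 + 0 + 0 = 16

16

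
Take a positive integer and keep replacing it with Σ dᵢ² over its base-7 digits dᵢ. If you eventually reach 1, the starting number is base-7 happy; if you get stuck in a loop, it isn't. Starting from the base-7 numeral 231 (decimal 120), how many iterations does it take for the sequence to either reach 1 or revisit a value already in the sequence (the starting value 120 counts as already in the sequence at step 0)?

6

120 = (2,3,1)_7 → 2² + 3² + 1² = 4 + 9 + 1 = 14
14 = (2,0)_7 → 2² + 0² = 4 + 0 = 4
4 = (4)_7 → 4² = 16
16 = (2,2)_7 → 2² + 2² = 4 + 4 = 8
8 = (1,1)_7 → 1² + 1² = 1 + 1 = 2
2 = (2)_7 → 2² = 4  — 4 repeats.
That took 6 steps.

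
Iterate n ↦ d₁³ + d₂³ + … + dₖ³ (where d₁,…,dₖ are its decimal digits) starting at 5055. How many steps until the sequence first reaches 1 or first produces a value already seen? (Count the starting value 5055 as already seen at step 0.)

8

5055 → 5³ + 0³ + 5³ + 5³ = 375
375 → 3³ + 7³ + 5³ = 495
495 → 4³ + 9³ + 5³ = 918
918 → 9³ + 1³ + 8³ = 1242
1242 → 1³ + 2³ + 4³ + 2³ = 81
81 → 8³ + 1³ = 513
513 → 5³ + 1³ + 3³ = 153
153 → 1³ + 5³ + 3³ = 153  — 153 repeats.
That took 8 steps.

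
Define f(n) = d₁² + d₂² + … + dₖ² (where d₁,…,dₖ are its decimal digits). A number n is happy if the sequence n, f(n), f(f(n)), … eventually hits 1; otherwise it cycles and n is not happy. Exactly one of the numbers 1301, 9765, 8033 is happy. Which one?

8033

1301: 1301 → 11 → 2 → 4 → 16 → 37 → 58 → 89 → 145 → 42 → 20 → 4  — repeats 4 (not happy)
9765: 9765 → 191 → 83 → 73 → 58 → 89 → 145 → 42 → 20 → 4 → 16 → 37 → 58  — repeats 58 (not happy)
8033: 8033 → 82 → 68 → 100 → 1  — reaches 1 (happy)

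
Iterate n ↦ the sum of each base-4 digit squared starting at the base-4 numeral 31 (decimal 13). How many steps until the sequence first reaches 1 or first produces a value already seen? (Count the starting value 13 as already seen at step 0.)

4

13 = (3,1)_4 → 3² + 1² = 9 + 1 = 10
10 = (2,2)_4 → 2² + 2² = 4 + 4 = 8
8 = (2,0)_4 → 2² + 0² = 4 + 0 = 4
4 = (1,0)_4 → 1² + 0² = 1 + 0 = 1  — reached 1.
That took 4 steps.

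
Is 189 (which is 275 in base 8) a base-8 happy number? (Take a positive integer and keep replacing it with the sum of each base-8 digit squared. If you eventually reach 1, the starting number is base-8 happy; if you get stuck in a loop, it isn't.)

not base-8 happy

189 = (2,7,5)_8 → 2² + 7² + 5² = 4 + 49 + 25 = 78
78 = (1,1,6)_8 → 1² + 1² + 6² = 1 + 1 + 36 = 38
38 = (4,6)_8 → 4² + 6² = 16 + 36 = 52
52 = (6,4)_8 → 6² + 4² = 36 + 16 = 52  — 52 already seen; the sequence cycles without reaching 1.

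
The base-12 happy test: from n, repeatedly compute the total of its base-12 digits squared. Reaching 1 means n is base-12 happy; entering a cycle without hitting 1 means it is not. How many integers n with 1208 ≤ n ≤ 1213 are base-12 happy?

1208: 1208 → 144 → 1  — base-12 happy
1209: 1209 → 161 → 27 → 13 → 2 → 4 → 16 → 17 → 26 → 8 → 64 → 41 → 34 → 104 → 128 → 164 → 66 → 61 → 26  — not base-12 happy
1210: 1210 → 180 → 10 → 100 → 80 → 100  — not base-12 happy
1211: 1211 → 201 → 98 → 68 → 89 → 74 → 40 → 25 → 5 → 25  — not base-12 happy
1212: 1212 → 89 → 74 → 40 → 25 → 5 → 25  — not base-12 happy
1213: 1213 → 90 → 85 → 50 → 20 → 65 → 50  — not base-12 happy
base-12 happy: 1208

1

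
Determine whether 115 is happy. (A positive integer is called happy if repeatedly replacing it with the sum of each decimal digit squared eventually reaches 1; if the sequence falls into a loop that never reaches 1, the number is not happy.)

115 → 27
27 → 53
53 → 34
34 → 25
25 → 29
29 → 85
85 → 89
89 → 145
145 → 42
42 → 20
20 → 4
4 → 16
16 → 37
37 → 58
58 → 89  — 89 already seen; the sequence cycles without reaching 1.

not happy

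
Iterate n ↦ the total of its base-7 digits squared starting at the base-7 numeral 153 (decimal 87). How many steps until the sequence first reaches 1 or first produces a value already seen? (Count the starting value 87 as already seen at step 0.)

87 = (1,5,3)_7 → 1² + 5² + 3² = 35
35 = (5,0)_7 → 5² + 0² = 25
25 = (3,4)_7 → 3² + 4² = 25  — 25 repeats.
That took 3 steps.

3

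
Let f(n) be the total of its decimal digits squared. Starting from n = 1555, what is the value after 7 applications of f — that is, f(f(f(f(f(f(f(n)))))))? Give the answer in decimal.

1555 → 1² + 5² + 5² + 5² = 1 + 25 + 25 + 25 = 76
76 → 7² + 6² = 49 + 36 = 85
85 → 8² + 5² = 64 + 25 = 89
89 → 8² + 9² = 64 + 81 = 145
145 → 1² + 4² + 5² = 1 + 16 + 25 = 42
42 → 4² + 2² = 16 + 4 = 20
20 → 2² + 0² = 4 + 0 = 4

4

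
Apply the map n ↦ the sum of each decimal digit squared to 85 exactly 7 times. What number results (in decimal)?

37

85 → 8² + 5² = 64 + 25 = 89
89 → 8² + 9² = 64 + 81 = 145
145 → 1² + 4² + 5² = 1 + 16 + 25 = 42
42 → 4² + 2² = 16 + 4 = 20
20 → 2² + 0² = 4 + 0 = 4
4 → 4² = 16
16 → 1² + 6² = 1 + 36 = 37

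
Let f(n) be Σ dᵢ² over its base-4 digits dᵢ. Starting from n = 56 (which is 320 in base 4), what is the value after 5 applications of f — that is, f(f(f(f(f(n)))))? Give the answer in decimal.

56 = (3,2,0)_4 → 13
13 = (3,1)_4 → 10
10 = (2,2)_4 → 8
8 = (2,0)_4 → 4
4 = (1,0)_4 → 1

1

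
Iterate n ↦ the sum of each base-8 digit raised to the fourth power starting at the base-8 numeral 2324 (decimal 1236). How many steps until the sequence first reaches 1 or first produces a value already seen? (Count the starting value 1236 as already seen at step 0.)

1236 = (2,3,2,4)_8 → 2⁴ + 3⁴ + 2⁴ + 4⁴ = 369
369 = (5,6,1)_8 → 5⁴ + 6⁴ + 1⁴ = 1922
1922 = (3,6,0,2)_8 → 3⁴ + 6⁴ + 0⁴ + 2⁴ = 1393
1393 = (2,5,6,1)_8 → 2⁴ + 5⁴ + 6⁴ + 1⁴ = 1938
1938 = (3,6,2,2)_8 → 3⁴ + 6⁴ + 2⁴ + 2⁴ = 1409
1409 = (2,6,0,1)_8 → 2⁴ + 6⁴ + 0⁴ + 1⁴ = 1313
1313 = (2,4,4,1)_8 → 2⁴ + 4⁴ + 4⁴ + 1⁴ = 529
529 = (1,0,2,1)_8 → 1⁴ + 0⁴ + 2⁴ + 1⁴ = 18
18 = (2,2)_8 → 2⁴ + 2⁴ = 32
32 = (4,0)_8 → 4⁴ + 0⁴ = 256
256 = (4,0,0)_8 → 4⁴ + 0⁴ + 0⁴ = 256  — 256 repeats.
That took 11 steps.

11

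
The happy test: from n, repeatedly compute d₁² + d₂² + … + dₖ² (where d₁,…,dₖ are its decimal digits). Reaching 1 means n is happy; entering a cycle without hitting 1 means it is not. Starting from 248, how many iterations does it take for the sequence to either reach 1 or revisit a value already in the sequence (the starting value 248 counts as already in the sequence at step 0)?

248 → 2² + 4² + 8² = 4 + 16 + 64 = 84
84 → 8² + 4² = 64 + 16 = 80
80 → 8² + 0² = 64 + 0 = 64
64 → 6² + 4² = 36 + 16 = 52
52 → 5² + 2² = 25 + 4 = 29
29 → 2² + 9² = 4 + 81 = 85
85 → 8² + 5² = 64 + 25 = 89
89 → 8² + 9² = 64 + 81 = 145
145 → 1² + 4² + 5² = 1 + 16 + 25 = 42
42 → 4² + 2² = 16 + 4 = 20
20 → 2² + 0² = 4 + 0 = 4
4 → 4² = 16
16 → 1² + 6² = 1 + 36 = 37
37 → 3² + 7² = 9 + 49 = 58
58 → 5² + 8² = 25 + 64 = 89  — 89 repeats.
That took 15 steps.

15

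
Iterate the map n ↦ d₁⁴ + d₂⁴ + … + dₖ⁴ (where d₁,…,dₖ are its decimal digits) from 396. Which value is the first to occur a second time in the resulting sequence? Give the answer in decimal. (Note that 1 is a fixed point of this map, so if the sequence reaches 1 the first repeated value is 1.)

13139

396 → 3⁴ + 9⁴ + 6⁴ = 81 + 6561 + 1296 = 7938
7938 → 7⁴ + 9⁴ + 3⁴ + 8⁴ = 2401 + 6561 + 81 + 4096 = 13139
13139 → 1⁴ + 3⁴ + 1⁴ + 3⁴ + 9⁴ = 1 + 81 + 1 + 81 + 6561 = 6725
6725 → 6⁴ + 7⁴ + 2⁴ + 5⁴ = 1296 + 2401 + 16 + 625 = 4338
4338 → 4⁴ + 3⁴ + 3⁴ + 8⁴ = 256 + 81 + 81 + 4096 = 4514
4514 → 4⁴ + 5⁴ + 1⁴ + 4⁴ = 256 + 625 + 1 + 256 = 1138
1138 → 1⁴ + 1⁴ + 3⁴ + 8⁴ = 1 + 1 + 81 + 4096 = 4179
4179 → 4⁴ + 1⁴ + 7⁴ + 9⁴ = 256 + 1 + 2401 + 6561 = 9219
9219 → 9⁴ + 2⁴ + 1⁴ + 9⁴ = 6561 + 16 + 1 + 6561 = 13139  — 13139 already appeared earlier.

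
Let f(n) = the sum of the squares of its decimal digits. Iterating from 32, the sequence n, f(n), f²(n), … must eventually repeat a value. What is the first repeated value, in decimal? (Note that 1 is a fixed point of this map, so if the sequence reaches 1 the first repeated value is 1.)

32 → 3² + 2² = 13
13 → 1² + 3² = 10
10 → 1² + 0² = 1  — reached the fixed point 1.
1 → 1, so 1 is the first repeated value.

1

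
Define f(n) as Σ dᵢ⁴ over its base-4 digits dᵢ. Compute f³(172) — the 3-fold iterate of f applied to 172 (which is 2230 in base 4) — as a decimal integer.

172 = (2,2,3,0)_4 → 113
113 = (1,3,0,1)_4 → 83
83 = (1,1,0,3)_4 → 83

83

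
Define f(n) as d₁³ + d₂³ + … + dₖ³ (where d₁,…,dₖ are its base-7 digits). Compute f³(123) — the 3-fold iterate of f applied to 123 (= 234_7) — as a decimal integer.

9

123 = (2,3,4)_7 → 2³ + 3³ + 4³ = 99
99 = (2,0,1)_7 → 2³ + 0³ + 1³ = 9
9 = (1,2)_7 → 1³ + 2³ = 9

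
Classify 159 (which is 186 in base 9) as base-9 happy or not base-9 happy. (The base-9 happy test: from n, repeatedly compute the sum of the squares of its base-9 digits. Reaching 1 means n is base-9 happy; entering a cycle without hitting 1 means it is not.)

159 = (1,8,6)_9 → 101
101 = (1,2,2)_9 → 9
9 = (1,0)_9 → 1  — reached 1.

base-9 happy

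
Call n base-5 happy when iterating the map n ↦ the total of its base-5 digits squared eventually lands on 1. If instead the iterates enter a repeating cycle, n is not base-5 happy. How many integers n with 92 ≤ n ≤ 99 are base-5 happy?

92: 92 → 22 → 20 → 16 → 10 → 4 → 16  — not base-5 happy
93: 93 → 27 → 5 → 1  — base-5 happy
94: 94 → 34 → 18 → 18  — not base-5 happy
95: 95 → 25 → 1  — base-5 happy
96: 96 → 26 → 2 → 4 → 16 → 10 → 4  — not base-5 happy
97: 97 → 29 → 17 → 13 → 13  — not base-5 happy
98: 98 → 34 → 18 → 18  — not base-5 happy
99: 99 → 41 → 11 → 5 → 1  — base-5 happy
base-5 happy: 93, 95, 99

3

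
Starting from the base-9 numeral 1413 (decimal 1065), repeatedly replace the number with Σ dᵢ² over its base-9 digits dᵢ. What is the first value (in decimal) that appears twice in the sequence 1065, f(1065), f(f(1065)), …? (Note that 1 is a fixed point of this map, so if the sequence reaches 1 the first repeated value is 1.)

1065 = (1,4,1,3)_9 → 1² + 4² + 1² + 3² = 27
27 = (3,0)_9 → 3² + 0² = 9
9 = (1,0)_9 → 1² + 0² = 1  — reached the fixed point 1.
1 → 1, so 1 is the first repeated value.

1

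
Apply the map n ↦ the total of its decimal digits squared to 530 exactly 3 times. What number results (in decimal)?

530 → 5² + 3² + 0² = 34
34 → 3² + 4² = 25
25 → 2² + 5² = 29

29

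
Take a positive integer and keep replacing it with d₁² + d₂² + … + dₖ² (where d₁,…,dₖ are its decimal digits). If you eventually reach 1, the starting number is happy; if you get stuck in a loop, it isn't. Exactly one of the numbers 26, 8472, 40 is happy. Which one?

8472

26: 26 → 40 → 16 → 37 → 58 → 89 → 145 → 42 → 20 → 4 → 16  — repeats 16 (not happy)
8472: 8472 → 133 → 19 → 82 → 68 → 100 → 1  — reaches 1 (happy)
40: 40 → 16 → 37 → 58 → 89 → 145 → 42 → 20 → 4 → 16  — repeats 16 (not happy)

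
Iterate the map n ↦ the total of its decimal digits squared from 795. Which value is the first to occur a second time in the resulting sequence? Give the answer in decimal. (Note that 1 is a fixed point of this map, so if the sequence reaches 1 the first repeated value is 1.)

795 → 7² + 9² + 5² = 155
155 → 1² + 5² + 5² = 51
51 → 5² + 1² = 26
26 → 2² + 6² = 40
40 → 4² + 0² = 16
16 → 1² + 6² = 37
37 → 3² + 7² = 58
58 → 5² + 8² = 89
89 → 8² + 9² = 145
145 → 1² + 4² + 5² = 42
42 → 4² + 2² = 20
20 → 2² + 0² = 4
4 → 4² = 16  — 16 already appeared earlier.

16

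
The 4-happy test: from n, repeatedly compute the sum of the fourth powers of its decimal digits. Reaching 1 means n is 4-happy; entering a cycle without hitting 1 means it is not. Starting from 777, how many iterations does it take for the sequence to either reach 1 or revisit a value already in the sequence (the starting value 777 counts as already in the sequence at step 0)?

777 → 7⁴ + 7⁴ + 7⁴ = 2401 + 2401 + 2401 = 7203
7203 → 7⁴ + 2⁴ + 0⁴ + 3⁴ = 2401 + 16 + 0 + 81 = 2498
2498 → 2⁴ + 4⁴ + 9⁴ + 8⁴ = 16 + 256 + 6561 + 4096 = 10929
10929 → 1⁴ + 0⁴ + 9⁴ + 2⁴ + 9⁴ = 1 + 0 + 6561 + 16 + 6561 = 13139
13139 → 1⁴ + 3⁴ + 1⁴ + 3⁴ + 9⁴ = 1 + 81 + 1 + 81 + 6561 = 6725
6725 → 6⁴ + 7⁴ + 2⁴ + 5⁴ = 1296 + 2401 + 16 + 625 = 4338
4338 → 4⁴ + 3⁴ + 3⁴ + 8⁴ = 256 + 81 + 81 + 4096 = 4514
4514 → 4⁴ + 5⁴ + 1⁴ + 4⁴ = 256 + 625 + 1 + 256 = 1138
1138 → 1⁴ + 1⁴ + 3⁴ + 8⁴ = 1 + 1 + 81 + 4096 = 4179
4179 → 4⁴ + 1⁴ + 7⁴ + 9⁴ = 256 + 1 + 2401 + 6561 = 9219
9219 → 9⁴ + 2⁴ + 1⁴ + 9⁴ = 6561 + 16 + 1 + 6561 = 13139  — 13139 repeats.
That took 11 steps.

11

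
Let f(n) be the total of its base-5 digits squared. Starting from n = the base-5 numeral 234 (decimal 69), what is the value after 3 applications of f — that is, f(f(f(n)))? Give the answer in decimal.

13

69 = (2,3,4)_5 → 2² + 3² + 4² = 4 + 9 + 16 = 29
29 = (1,0,4)_5 → 1² + 0² + 4² = 1 + 0 + 16 = 17
17 = (3,2)_5 → 3² + 2² = 9 + 4 = 13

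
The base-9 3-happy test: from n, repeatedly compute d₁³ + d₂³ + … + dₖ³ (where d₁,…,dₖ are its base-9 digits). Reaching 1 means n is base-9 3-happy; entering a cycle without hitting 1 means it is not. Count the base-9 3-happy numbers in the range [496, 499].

496: 496 → 218 → 232 → 694 → 638 → 1198 → 470 → 476 → 980 → 540 → 432 → 152 → 856 → 128 → 134 → 638  (repeats 638)
497: 497 → 225 → 351 → 91 → 3 → 27 → 27  (repeats 27)
498: 498 → 244 → 28 → 28  (repeats 28)
499: 499 → 281 → 99 → 9 → 1  (reaches 1)
base-9 3-happy: 499

1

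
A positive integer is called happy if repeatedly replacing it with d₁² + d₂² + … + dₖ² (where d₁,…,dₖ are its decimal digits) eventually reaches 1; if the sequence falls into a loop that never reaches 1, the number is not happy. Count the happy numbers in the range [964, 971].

964: 964 → 133 → 19 → 82 → 68 → 100 → 1  (reaches 1)
965: 965 → 142 → 21 → 5 → 25 → 29 → 85 → 89 → 145 → 42 → 20 → 4 → 16 → 37 → 58 → 89  (repeats 89)
966: 966 → 153 → 35 → 34 → 25 → 29 → 85 → 89 → 145 → 42 → 20 → 4 → 16 → 37 → 58 → 89  (repeats 89)
967: 967 → 166 → 73 → 58 → 89 → 145 → 42 → 20 → 4 → 16 → 37 → 58  (repeats 58)
968: 968 → 181 → 66 → 72 → 53 → 34 → 25 → 29 → 85 → 89 → 145 → 42 → 20 → 4 → 16 → 37 → 58 → 89  (repeats 89)
969: 969 → 198 → 146 → 53 → 34 → 25 → 29 → 85 → 89 → 145 → 42 → 20 → 4 → 16 → 37 → 58 → 89  (repeats 89)
970: 970 → 130 → 10 → 1  (reaches 1)
971: 971 → 131 → 11 → 2 → 4 → 16 → 37 → 58 → 89 → 145 → 42 → 20 → 4  (repeats 4)
happy: 964, 970

2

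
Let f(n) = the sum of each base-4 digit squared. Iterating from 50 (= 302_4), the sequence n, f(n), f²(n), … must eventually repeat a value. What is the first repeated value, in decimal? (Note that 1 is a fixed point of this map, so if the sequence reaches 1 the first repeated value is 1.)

1

50 = (3,0,2)_4 → 13
13 = (3,1)_4 → 10
10 = (2,2)_4 → 8
8 = (2,0)_4 → 4
4 = (1,0)_4 → 1  — reached the fixed point 1.
1 → 1, so 1 is the first repeated value.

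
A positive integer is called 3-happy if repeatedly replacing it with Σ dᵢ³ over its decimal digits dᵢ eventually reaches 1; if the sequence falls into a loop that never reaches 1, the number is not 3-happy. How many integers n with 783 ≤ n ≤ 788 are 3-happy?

783: 783 → 882 → 1032 → 36 → 243 → 99 → 1458 → 702 → 351 → 153 → 153  (repeats 153)
784: 784 → 919 → 1459 → 919  (repeats 919)
785: 785 → 980 → 1241 → 74 → 407 → 407  (repeats 407)
786: 786 → 1071 → 345 → 216 → 225 → 141 → 66 → 432 → 99 → 1458 → 702 → 351 → 153 → 153  (repeats 153)
787: 787 → 1198 → 1243 → 100 → 1  (reaches 1)
788: 788 → 1367 → 587 → 980 → 1241 → 74 → 407 → 407  (repeats 407)
3-happy: 787

1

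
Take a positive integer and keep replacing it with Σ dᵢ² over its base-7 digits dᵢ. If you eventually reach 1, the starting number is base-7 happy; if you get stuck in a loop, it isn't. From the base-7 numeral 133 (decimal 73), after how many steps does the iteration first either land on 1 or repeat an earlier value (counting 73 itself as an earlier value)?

73 = (1,3,3)_7 → 19
19 = (2,5)_7 → 29
29 = (4,1)_7 → 17
17 = (2,3)_7 → 13
13 = (1,6)_7 → 37
37 = (5,2)_7 → 29  — 29 repeats.
That took 6 steps.

6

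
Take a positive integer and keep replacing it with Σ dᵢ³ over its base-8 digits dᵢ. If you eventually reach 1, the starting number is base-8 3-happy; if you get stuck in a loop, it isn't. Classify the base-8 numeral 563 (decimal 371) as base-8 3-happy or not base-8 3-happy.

base-8 3-happy

371 = (5,6,3)_8 → 5³ + 6³ + 3³ = 125 + 216 + 27 = 368
368 = (5,6,0)_8 → 5³ + 6³ + 0³ = 125 + 216 + 0 = 341
341 = (5,2,5)_8 → 5³ + 2³ + 5³ = 125 + 8 + 125 = 258
258 = (4,0,2)_8 → 4³ + 0³ + 2³ = 64 + 0 + 8 = 72
72 = (1,1,0)_8 → 1³ + 1³ + 0³ = 1 + 1 + 0 = 2
2 = (2)_8 → 2³ = 8
8 = (1,0)_8 → 1³ + 0³ = 1 + 0 = 1  — reached 1.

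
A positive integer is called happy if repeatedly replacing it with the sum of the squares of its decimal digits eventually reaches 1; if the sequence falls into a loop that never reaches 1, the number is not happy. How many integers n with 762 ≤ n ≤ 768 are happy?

1

762: 762 → 89 → 145 → 42 → 20 → 4 → 16 → 37 → 58 → 89  (repeats 89)
763: 763 → 94 → 97 → 130 → 10 → 1  (reaches 1)
764: 764 → 101 → 2 → 4 → 16 → 37 → 58 → 89 → 145 → 42 → 20 → 4  (repeats 4)
765: 765 → 110 → 2 → 4 → 16 → 37 → 58 → 89 → 145 → 42 → 20 → 4  (repeats 4)
766: 766 → 121 → 6 → 36 → 45 → 41 → 17 → 50 → 25 → 29 → 85 → 89 → 145 → 42 → 20 → 4 → 16 → 37 → 58 → 89  (repeats 89)
767: 767 → 134 → 26 → 40 → 16 → 37 → 58 → 89 → 145 → 42 → 20 → 4 → 16  (repeats 16)
768: 768 → 149 → 98 → 145 → 42 → 20 → 4 → 16 → 37 → 58 → 89 → 145  (repeats 145)
happy: 763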